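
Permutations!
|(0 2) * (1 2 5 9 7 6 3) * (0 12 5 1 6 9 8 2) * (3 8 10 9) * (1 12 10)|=|(0 12 5 1)(2 10 9 7 3 6 8)|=28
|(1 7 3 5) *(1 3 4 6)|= 4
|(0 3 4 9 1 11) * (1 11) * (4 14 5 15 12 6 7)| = |(0 3 14 5 15 12 6 7 4 9 11)| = 11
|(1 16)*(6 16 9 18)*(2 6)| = |(1 9 18 2 6 16)| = 6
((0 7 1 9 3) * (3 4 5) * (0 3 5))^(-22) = (0 9 7 4 1)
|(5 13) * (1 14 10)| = 6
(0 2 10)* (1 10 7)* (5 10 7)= (0 2 5 10)(1 7)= [2, 7, 5, 3, 4, 10, 6, 1, 8, 9, 0]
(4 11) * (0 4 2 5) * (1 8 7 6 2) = (0 4 11 1 8 7 6 2 5) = [4, 8, 5, 3, 11, 0, 2, 6, 7, 9, 10, 1]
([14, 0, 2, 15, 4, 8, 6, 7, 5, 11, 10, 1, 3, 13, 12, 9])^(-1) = [1, 11, 2, 12, 4, 8, 6, 7, 5, 15, 10, 9, 14, 13, 0, 3]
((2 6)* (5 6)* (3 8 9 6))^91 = (2 5 3 8 9 6)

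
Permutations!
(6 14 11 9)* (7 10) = (6 14 11 9)(7 10) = [0, 1, 2, 3, 4, 5, 14, 10, 8, 6, 7, 9, 12, 13, 11]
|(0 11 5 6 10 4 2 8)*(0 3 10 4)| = 9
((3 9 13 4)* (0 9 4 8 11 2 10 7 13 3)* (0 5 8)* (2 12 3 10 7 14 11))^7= ((0 9 10 14 11 12 3 4 5 8 2 7 13))^7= (0 4 9 5 10 8 14 2 11 7 12 13 3)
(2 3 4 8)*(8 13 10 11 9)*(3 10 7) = (2 10 11 9 8)(3 4 13 7) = [0, 1, 10, 4, 13, 5, 6, 3, 2, 8, 11, 9, 12, 7]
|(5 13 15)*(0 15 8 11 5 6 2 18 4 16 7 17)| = 36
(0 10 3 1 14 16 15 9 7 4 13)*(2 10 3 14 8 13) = (0 3 1 8 13)(2 10 14 16 15 9 7 4) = [3, 8, 10, 1, 2, 5, 6, 4, 13, 7, 14, 11, 12, 0, 16, 9, 15]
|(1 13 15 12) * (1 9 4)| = 6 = |(1 13 15 12 9 4)|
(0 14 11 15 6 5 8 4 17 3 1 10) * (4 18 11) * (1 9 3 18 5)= (0 14 4 17 18 11 15 6 1 10)(3 9)(5 8)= [14, 10, 2, 9, 17, 8, 1, 7, 5, 3, 0, 15, 12, 13, 4, 6, 16, 18, 11]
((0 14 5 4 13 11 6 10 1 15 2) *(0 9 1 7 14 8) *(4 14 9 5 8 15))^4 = ((0 15 2 5 14 8)(1 4 13 11 6 10 7 9))^4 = (0 14 2)(1 6)(4 10)(5 15 8)(7 13)(9 11)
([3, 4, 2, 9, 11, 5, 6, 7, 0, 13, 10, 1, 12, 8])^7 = [9, 4, 2, 13, 11, 5, 6, 7, 3, 8, 10, 1, 12, 0]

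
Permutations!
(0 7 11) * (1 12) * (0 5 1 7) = (1 12 7 11 5) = [0, 12, 2, 3, 4, 1, 6, 11, 8, 9, 10, 5, 7]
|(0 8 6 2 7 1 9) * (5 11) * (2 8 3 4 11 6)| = |(0 3 4 11 5 6 8 2 7 1 9)| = 11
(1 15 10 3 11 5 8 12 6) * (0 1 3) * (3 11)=[1, 15, 2, 3, 4, 8, 11, 7, 12, 9, 0, 5, 6, 13, 14, 10]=(0 1 15 10)(5 8 12 6 11)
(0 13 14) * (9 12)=(0 13 14)(9 12)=[13, 1, 2, 3, 4, 5, 6, 7, 8, 12, 10, 11, 9, 14, 0]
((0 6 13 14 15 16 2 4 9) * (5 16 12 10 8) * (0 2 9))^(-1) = (0 4 2 9 16 5 8 10 12 15 14 13 6)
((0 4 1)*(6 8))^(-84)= (8)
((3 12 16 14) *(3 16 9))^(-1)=(3 9 12)(14 16)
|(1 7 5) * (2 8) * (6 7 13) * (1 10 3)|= |(1 13 6 7 5 10 3)(2 8)|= 14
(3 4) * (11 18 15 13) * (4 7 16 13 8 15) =(3 7 16 13 11 18 4)(8 15) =[0, 1, 2, 7, 3, 5, 6, 16, 15, 9, 10, 18, 12, 11, 14, 8, 13, 17, 4]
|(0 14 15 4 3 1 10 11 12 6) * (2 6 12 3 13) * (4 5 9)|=|(0 14 15 5 9 4 13 2 6)(1 10 11 3)|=36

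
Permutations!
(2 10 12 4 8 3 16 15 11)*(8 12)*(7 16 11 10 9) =(2 9 7 16 15 10 8 3 11)(4 12) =[0, 1, 9, 11, 12, 5, 6, 16, 3, 7, 8, 2, 4, 13, 14, 10, 15]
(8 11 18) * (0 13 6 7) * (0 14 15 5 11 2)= [13, 1, 0, 3, 4, 11, 7, 14, 2, 9, 10, 18, 12, 6, 15, 5, 16, 17, 8]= (0 13 6 7 14 15 5 11 18 8 2)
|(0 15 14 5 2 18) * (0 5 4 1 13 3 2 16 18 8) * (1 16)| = 12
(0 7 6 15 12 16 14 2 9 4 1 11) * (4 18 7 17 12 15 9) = (0 17 12 16 14 2 4 1 11)(6 9 18 7) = [17, 11, 4, 3, 1, 5, 9, 6, 8, 18, 10, 0, 16, 13, 2, 15, 14, 12, 7]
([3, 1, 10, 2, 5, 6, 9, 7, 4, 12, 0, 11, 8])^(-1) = (0 10 2 3)(4 8 12 9 6 5)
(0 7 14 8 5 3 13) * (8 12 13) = (0 7 14 12 13)(3 8 5) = [7, 1, 2, 8, 4, 3, 6, 14, 5, 9, 10, 11, 13, 0, 12]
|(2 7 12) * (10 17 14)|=|(2 7 12)(10 17 14)|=3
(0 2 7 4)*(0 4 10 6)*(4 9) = [2, 1, 7, 3, 9, 5, 0, 10, 8, 4, 6] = (0 2 7 10 6)(4 9)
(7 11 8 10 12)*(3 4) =(3 4)(7 11 8 10 12) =[0, 1, 2, 4, 3, 5, 6, 11, 10, 9, 12, 8, 7]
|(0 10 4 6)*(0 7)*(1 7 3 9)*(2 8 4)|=10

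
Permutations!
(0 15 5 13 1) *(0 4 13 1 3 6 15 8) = (0 8)(1 4 13 3 6 15 5) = [8, 4, 2, 6, 13, 1, 15, 7, 0, 9, 10, 11, 12, 3, 14, 5]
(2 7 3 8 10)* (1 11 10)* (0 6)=(0 6)(1 11 10 2 7 3 8)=[6, 11, 7, 8, 4, 5, 0, 3, 1, 9, 2, 10]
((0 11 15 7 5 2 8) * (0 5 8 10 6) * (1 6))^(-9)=(0 11 15 7 8 5 2 10 1 6)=((0 11 15 7 8 5 2 10 1 6))^(-9)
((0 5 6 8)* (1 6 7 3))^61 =((0 5 7 3 1 6 8))^61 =(0 6 3 5 8 1 7)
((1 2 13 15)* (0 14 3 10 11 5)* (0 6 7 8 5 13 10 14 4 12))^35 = (0 12 4)(1 15 13 11 10 2)(3 14)(5 8 7 6)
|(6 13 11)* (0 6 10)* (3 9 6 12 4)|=|(0 12 4 3 9 6 13 11 10)|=9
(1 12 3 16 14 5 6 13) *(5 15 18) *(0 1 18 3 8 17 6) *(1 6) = [6, 12, 2, 16, 4, 0, 13, 7, 17, 9, 10, 11, 8, 18, 15, 3, 14, 1, 5] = (0 6 13 18 5)(1 12 8 17)(3 16 14 15)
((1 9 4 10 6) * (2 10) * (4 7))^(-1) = (1 6 10 2 4 7 9)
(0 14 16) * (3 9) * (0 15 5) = (0 14 16 15 5)(3 9) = [14, 1, 2, 9, 4, 0, 6, 7, 8, 3, 10, 11, 12, 13, 16, 5, 15]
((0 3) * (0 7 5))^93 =((0 3 7 5))^93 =(0 3 7 5)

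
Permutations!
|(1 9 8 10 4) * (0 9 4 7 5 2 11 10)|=|(0 9 8)(1 4)(2 11 10 7 5)|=30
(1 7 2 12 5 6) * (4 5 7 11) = [0, 11, 12, 3, 5, 6, 1, 2, 8, 9, 10, 4, 7] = (1 11 4 5 6)(2 12 7)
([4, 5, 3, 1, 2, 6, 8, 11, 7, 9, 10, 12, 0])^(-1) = (0 12 11 7 8 6 5 1 3 2 4)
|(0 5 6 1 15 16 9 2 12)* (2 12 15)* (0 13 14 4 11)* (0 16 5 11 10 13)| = 20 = |(0 11 16 9 12)(1 2 15 5 6)(4 10 13 14)|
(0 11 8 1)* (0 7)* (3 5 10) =(0 11 8 1 7)(3 5 10) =[11, 7, 2, 5, 4, 10, 6, 0, 1, 9, 3, 8]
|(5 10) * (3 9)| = |(3 9)(5 10)| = 2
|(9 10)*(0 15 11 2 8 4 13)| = 14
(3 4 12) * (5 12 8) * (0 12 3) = (0 12)(3 4 8 5) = [12, 1, 2, 4, 8, 3, 6, 7, 5, 9, 10, 11, 0]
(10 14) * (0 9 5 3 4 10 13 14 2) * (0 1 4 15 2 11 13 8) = (0 9 5 3 15 2 1 4 10 11 13 14 8) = [9, 4, 1, 15, 10, 3, 6, 7, 0, 5, 11, 13, 12, 14, 8, 2]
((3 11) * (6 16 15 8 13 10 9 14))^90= ((3 11)(6 16 15 8 13 10 9 14))^90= (6 15 13 9)(8 10 14 16)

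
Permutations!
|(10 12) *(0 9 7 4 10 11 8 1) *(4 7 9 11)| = 12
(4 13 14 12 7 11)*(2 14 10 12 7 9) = [0, 1, 14, 3, 13, 5, 6, 11, 8, 2, 12, 4, 9, 10, 7] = (2 14 7 11 4 13 10 12 9)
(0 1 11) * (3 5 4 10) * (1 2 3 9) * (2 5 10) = (0 5 4 2 3 10 9 1 11) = [5, 11, 3, 10, 2, 4, 6, 7, 8, 1, 9, 0]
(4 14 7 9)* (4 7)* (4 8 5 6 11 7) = (4 14 8 5 6 11 7 9) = [0, 1, 2, 3, 14, 6, 11, 9, 5, 4, 10, 7, 12, 13, 8]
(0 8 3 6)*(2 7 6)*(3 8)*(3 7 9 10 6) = (0 7 3 2 9 10 6) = [7, 1, 9, 2, 4, 5, 0, 3, 8, 10, 6]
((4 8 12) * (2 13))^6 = (13)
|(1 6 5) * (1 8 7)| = |(1 6 5 8 7)| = 5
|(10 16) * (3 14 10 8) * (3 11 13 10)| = 10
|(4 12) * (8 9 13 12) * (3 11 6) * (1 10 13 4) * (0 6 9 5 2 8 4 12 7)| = |(0 6 3 11 9 12 1 10 13 7)(2 8 5)| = 30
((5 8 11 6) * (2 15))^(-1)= (2 15)(5 6 11 8)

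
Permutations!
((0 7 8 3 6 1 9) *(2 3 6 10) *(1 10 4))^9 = (0 9 1 4 3 2 10 6 8 7)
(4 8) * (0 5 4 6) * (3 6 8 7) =(8)(0 5 4 7 3 6) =[5, 1, 2, 6, 7, 4, 0, 3, 8]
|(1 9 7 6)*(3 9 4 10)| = |(1 4 10 3 9 7 6)| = 7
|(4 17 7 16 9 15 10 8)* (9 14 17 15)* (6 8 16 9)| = |(4 15 10 16 14 17 7 9 6 8)| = 10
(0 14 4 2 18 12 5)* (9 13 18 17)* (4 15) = (0 14 15 4 2 17 9 13 18 12 5) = [14, 1, 17, 3, 2, 0, 6, 7, 8, 13, 10, 11, 5, 18, 15, 4, 16, 9, 12]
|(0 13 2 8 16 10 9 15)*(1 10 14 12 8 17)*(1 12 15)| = |(0 13 2 17 12 8 16 14 15)(1 10 9)| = 9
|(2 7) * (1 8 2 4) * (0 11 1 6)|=8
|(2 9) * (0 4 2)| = |(0 4 2 9)| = 4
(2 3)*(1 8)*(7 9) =[0, 8, 3, 2, 4, 5, 6, 9, 1, 7] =(1 8)(2 3)(7 9)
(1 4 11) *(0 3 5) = (0 3 5)(1 4 11) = [3, 4, 2, 5, 11, 0, 6, 7, 8, 9, 10, 1]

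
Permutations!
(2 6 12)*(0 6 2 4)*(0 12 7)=[6, 1, 2, 3, 12, 5, 7, 0, 8, 9, 10, 11, 4]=(0 6 7)(4 12)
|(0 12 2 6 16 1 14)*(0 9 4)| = 9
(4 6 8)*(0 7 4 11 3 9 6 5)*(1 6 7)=(0 1 6 8 11 3 9 7 4 5)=[1, 6, 2, 9, 5, 0, 8, 4, 11, 7, 10, 3]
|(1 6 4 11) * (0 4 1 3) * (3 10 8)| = 6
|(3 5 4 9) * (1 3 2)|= |(1 3 5 4 9 2)|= 6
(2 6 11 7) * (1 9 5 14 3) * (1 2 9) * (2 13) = [0, 1, 6, 13, 4, 14, 11, 9, 8, 5, 10, 7, 12, 2, 3] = (2 6 11 7 9 5 14 3 13)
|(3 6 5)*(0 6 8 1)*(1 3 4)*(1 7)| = |(0 6 5 4 7 1)(3 8)| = 6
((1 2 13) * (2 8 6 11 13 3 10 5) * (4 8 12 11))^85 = (1 12 11 13)(2 3 10 5)(4 8 6)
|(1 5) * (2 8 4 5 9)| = 6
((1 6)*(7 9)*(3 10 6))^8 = ((1 3 10 6)(7 9))^8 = (10)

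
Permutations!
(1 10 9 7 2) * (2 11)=(1 10 9 7 11 2)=[0, 10, 1, 3, 4, 5, 6, 11, 8, 7, 9, 2]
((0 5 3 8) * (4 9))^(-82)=(9)(0 3)(5 8)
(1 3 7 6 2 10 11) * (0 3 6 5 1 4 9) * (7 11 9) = (0 3 11 4 7 5 1 6 2 10 9) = [3, 6, 10, 11, 7, 1, 2, 5, 8, 0, 9, 4]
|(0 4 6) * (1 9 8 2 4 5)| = |(0 5 1 9 8 2 4 6)| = 8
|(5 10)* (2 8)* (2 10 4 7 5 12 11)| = 15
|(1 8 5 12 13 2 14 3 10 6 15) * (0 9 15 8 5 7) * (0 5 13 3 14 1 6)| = |(0 9 15 6 8 7 5 12 3 10)(1 13 2)| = 30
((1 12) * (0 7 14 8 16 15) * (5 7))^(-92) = (0 15 16 8 14 7 5)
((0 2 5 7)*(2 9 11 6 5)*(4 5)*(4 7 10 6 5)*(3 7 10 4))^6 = (0 7 3 4 5 11 9)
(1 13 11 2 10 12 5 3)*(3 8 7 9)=(1 13 11 2 10 12 5 8 7 9 3)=[0, 13, 10, 1, 4, 8, 6, 9, 7, 3, 12, 2, 5, 11]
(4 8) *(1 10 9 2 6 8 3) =(1 10 9 2 6 8 4 3) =[0, 10, 6, 1, 3, 5, 8, 7, 4, 2, 9]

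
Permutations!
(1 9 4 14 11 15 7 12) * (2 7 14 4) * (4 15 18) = (1 9 2 7 12)(4 15 14 11 18) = [0, 9, 7, 3, 15, 5, 6, 12, 8, 2, 10, 18, 1, 13, 11, 14, 16, 17, 4]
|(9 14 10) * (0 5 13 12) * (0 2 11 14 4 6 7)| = |(0 5 13 12 2 11 14 10 9 4 6 7)| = 12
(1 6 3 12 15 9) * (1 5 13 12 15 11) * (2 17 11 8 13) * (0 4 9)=(0 4 9 5 2 17 11 1 6 3 15)(8 13 12)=[4, 6, 17, 15, 9, 2, 3, 7, 13, 5, 10, 1, 8, 12, 14, 0, 16, 11]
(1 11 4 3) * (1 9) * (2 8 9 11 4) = (1 4 3 11 2 8 9) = [0, 4, 8, 11, 3, 5, 6, 7, 9, 1, 10, 2]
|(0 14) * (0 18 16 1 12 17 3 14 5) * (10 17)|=8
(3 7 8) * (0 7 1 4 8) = (0 7)(1 4 8 3) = [7, 4, 2, 1, 8, 5, 6, 0, 3]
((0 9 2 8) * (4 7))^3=((0 9 2 8)(4 7))^3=(0 8 2 9)(4 7)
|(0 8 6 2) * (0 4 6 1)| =3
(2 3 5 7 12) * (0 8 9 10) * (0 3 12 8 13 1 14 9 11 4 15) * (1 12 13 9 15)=(0 9 10 3 5 7 8 11 4 1 14 15)(2 13 12)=[9, 14, 13, 5, 1, 7, 6, 8, 11, 10, 3, 4, 2, 12, 15, 0]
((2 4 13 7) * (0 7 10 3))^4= (0 13 7 10 2 3 4)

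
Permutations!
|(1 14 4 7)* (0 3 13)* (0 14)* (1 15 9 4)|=|(0 3 13 14 1)(4 7 15 9)|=20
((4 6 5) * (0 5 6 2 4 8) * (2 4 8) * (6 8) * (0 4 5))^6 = (2 6 8 4 5)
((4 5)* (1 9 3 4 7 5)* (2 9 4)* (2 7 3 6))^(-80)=(2 9 6)(3 7 5)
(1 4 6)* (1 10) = (1 4 6 10) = [0, 4, 2, 3, 6, 5, 10, 7, 8, 9, 1]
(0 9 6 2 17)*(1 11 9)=(0 1 11 9 6 2 17)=[1, 11, 17, 3, 4, 5, 2, 7, 8, 6, 10, 9, 12, 13, 14, 15, 16, 0]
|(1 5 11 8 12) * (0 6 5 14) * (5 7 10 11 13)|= |(0 6 7 10 11 8 12 1 14)(5 13)|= 18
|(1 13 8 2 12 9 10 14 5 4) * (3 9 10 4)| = |(1 13 8 2 12 10 14 5 3 9 4)| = 11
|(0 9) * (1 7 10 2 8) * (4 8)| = |(0 9)(1 7 10 2 4 8)| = 6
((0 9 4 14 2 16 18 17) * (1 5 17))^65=(0 16)(1 4)(2 17)(5 14)(9 18)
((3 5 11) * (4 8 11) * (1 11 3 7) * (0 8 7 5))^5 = (11)(0 3 8)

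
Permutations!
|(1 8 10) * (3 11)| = 6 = |(1 8 10)(3 11)|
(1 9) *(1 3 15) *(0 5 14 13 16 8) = [5, 9, 2, 15, 4, 14, 6, 7, 0, 3, 10, 11, 12, 16, 13, 1, 8] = (0 5 14 13 16 8)(1 9 3 15)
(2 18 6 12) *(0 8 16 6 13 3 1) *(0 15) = (0 8 16 6 12 2 18 13 3 1 15) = [8, 15, 18, 1, 4, 5, 12, 7, 16, 9, 10, 11, 2, 3, 14, 0, 6, 17, 13]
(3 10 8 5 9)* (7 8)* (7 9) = (3 10 9)(5 7 8) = [0, 1, 2, 10, 4, 7, 6, 8, 5, 3, 9]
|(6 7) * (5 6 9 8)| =5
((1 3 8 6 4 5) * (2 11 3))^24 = (11)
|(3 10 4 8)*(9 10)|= |(3 9 10 4 8)|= 5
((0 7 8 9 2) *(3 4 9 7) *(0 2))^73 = (0 3 4 9)(7 8)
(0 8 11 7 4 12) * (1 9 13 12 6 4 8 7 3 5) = (0 7 8 11 3 5 1 9 13 12)(4 6) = [7, 9, 2, 5, 6, 1, 4, 8, 11, 13, 10, 3, 0, 12]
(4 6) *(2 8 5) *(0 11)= (0 11)(2 8 5)(4 6)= [11, 1, 8, 3, 6, 2, 4, 7, 5, 9, 10, 0]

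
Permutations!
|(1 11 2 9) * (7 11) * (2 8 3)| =7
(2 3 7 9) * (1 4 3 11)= (1 4 3 7 9 2 11)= [0, 4, 11, 7, 3, 5, 6, 9, 8, 2, 10, 1]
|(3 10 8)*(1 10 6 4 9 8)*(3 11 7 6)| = |(1 10)(4 9 8 11 7 6)| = 6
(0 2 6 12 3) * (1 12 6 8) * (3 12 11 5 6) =(12)(0 2 8 1 11 5 6 3) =[2, 11, 8, 0, 4, 6, 3, 7, 1, 9, 10, 5, 12]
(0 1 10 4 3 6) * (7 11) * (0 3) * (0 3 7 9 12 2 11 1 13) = (0 13)(1 10 4 3 6 7)(2 11 9 12) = [13, 10, 11, 6, 3, 5, 7, 1, 8, 12, 4, 9, 2, 0]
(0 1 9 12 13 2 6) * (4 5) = (0 1 9 12 13 2 6)(4 5) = [1, 9, 6, 3, 5, 4, 0, 7, 8, 12, 10, 11, 13, 2]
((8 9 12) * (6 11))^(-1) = (6 11)(8 12 9)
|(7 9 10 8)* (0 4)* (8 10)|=|(10)(0 4)(7 9 8)|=6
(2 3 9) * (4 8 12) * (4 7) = (2 3 9)(4 8 12 7) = [0, 1, 3, 9, 8, 5, 6, 4, 12, 2, 10, 11, 7]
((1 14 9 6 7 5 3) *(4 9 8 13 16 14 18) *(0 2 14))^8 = ((0 2 14 8 13 16)(1 18 4 9 6 7 5 3))^8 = (18)(0 14 13)(2 8 16)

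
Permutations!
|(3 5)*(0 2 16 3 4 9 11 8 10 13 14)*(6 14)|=13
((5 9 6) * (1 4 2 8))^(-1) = ((1 4 2 8)(5 9 6))^(-1) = (1 8 2 4)(5 6 9)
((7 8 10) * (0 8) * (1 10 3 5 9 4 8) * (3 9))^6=((0 1 10 7)(3 5)(4 8 9))^6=(0 10)(1 7)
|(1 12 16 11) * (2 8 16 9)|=|(1 12 9 2 8 16 11)|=7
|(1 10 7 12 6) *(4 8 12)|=7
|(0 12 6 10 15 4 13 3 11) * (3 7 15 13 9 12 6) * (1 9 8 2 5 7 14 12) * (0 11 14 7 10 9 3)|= |(0 6 9 1 3 14 12)(2 5 10 13 7 15 4 8)|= 56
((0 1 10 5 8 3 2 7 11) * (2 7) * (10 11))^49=(0 1 11)(3 8 5 10 7)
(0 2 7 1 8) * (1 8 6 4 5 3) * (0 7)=(0 2)(1 6 4 5 3)(7 8)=[2, 6, 0, 1, 5, 3, 4, 8, 7]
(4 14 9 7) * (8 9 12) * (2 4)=[0, 1, 4, 3, 14, 5, 6, 2, 9, 7, 10, 11, 8, 13, 12]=(2 4 14 12 8 9 7)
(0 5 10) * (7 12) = (0 5 10)(7 12) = [5, 1, 2, 3, 4, 10, 6, 12, 8, 9, 0, 11, 7]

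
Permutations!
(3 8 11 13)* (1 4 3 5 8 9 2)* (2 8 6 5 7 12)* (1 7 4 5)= [0, 5, 7, 9, 3, 6, 1, 12, 11, 8, 10, 13, 2, 4]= (1 5 6)(2 7 12)(3 9 8 11 13 4)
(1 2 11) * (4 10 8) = (1 2 11)(4 10 8) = [0, 2, 11, 3, 10, 5, 6, 7, 4, 9, 8, 1]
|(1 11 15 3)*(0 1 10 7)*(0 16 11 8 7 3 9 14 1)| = 8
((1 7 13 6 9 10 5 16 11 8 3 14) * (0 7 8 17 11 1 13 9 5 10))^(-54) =(17)(1 3 13 5)(6 16 8 14)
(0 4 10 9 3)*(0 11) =[4, 1, 2, 11, 10, 5, 6, 7, 8, 3, 9, 0] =(0 4 10 9 3 11)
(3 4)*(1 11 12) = (1 11 12)(3 4) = [0, 11, 2, 4, 3, 5, 6, 7, 8, 9, 10, 12, 1]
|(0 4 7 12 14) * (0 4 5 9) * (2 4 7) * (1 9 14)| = 14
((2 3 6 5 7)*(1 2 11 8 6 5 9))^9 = ((1 2 3 5 7 11 8 6 9))^9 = (11)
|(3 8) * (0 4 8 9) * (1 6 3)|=7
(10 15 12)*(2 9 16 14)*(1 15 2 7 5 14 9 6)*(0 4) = (0 4)(1 15 12 10 2 6)(5 14 7)(9 16) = [4, 15, 6, 3, 0, 14, 1, 5, 8, 16, 2, 11, 10, 13, 7, 12, 9]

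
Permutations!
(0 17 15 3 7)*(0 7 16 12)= (0 17 15 3 16 12)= [17, 1, 2, 16, 4, 5, 6, 7, 8, 9, 10, 11, 0, 13, 14, 3, 12, 15]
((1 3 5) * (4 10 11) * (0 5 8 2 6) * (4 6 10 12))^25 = (0 11 2 3 5 6 10 8 1)(4 12)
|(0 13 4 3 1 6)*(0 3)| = |(0 13 4)(1 6 3)| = 3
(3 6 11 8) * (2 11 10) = (2 11 8 3 6 10) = [0, 1, 11, 6, 4, 5, 10, 7, 3, 9, 2, 8]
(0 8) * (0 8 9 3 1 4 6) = (0 9 3 1 4 6) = [9, 4, 2, 1, 6, 5, 0, 7, 8, 3]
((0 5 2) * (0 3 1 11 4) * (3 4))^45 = (11)(0 5 2 4)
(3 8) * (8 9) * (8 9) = [0, 1, 2, 8, 4, 5, 6, 7, 3, 9] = (9)(3 8)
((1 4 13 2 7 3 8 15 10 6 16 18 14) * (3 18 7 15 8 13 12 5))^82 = (1 18 16 10 2 3 12)(4 14 7 6 15 13 5)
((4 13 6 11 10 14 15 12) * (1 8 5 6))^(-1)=(1 13 4 12 15 14 10 11 6 5 8)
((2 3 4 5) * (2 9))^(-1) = ((2 3 4 5 9))^(-1) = (2 9 5 4 3)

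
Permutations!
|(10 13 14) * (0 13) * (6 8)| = |(0 13 14 10)(6 8)| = 4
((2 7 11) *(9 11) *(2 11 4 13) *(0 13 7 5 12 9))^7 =(0 7 4 9 12 5 2 13)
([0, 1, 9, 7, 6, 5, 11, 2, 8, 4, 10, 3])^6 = [0, 1, 7, 11, 9, 5, 4, 3, 8, 2, 10, 6]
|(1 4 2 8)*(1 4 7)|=6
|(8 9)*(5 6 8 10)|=|(5 6 8 9 10)|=5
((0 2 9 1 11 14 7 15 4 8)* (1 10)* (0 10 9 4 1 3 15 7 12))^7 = ((0 2 4 8 10 3 15 1 11 14 12))^7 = (0 1 8 12 15 4 14 3 2 11 10)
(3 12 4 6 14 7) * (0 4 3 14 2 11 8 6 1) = (0 4 1)(2 11 8 6)(3 12)(7 14) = [4, 0, 11, 12, 1, 5, 2, 14, 6, 9, 10, 8, 3, 13, 7]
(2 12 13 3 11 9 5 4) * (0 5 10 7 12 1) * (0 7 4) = (0 5)(1 7 12 13 3 11 9 10 4 2) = [5, 7, 1, 11, 2, 0, 6, 12, 8, 10, 4, 9, 13, 3]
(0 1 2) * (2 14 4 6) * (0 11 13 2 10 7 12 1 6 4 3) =[6, 14, 11, 0, 4, 5, 10, 12, 8, 9, 7, 13, 1, 2, 3] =(0 6 10 7 12 1 14 3)(2 11 13)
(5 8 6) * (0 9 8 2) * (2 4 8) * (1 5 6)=(0 9 2)(1 5 4 8)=[9, 5, 0, 3, 8, 4, 6, 7, 1, 2]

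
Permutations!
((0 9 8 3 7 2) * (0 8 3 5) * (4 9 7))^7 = ((0 7 2 8 5)(3 4 9))^7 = (0 2 5 7 8)(3 4 9)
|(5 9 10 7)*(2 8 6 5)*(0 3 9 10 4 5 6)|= 9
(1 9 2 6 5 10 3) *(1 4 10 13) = (1 9 2 6 5 13)(3 4 10) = [0, 9, 6, 4, 10, 13, 5, 7, 8, 2, 3, 11, 12, 1]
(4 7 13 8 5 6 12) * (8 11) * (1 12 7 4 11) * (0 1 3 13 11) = (0 1 12)(3 13)(5 6 7 11 8) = [1, 12, 2, 13, 4, 6, 7, 11, 5, 9, 10, 8, 0, 3]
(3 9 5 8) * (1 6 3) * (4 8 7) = (1 6 3 9 5 7 4 8) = [0, 6, 2, 9, 8, 7, 3, 4, 1, 5]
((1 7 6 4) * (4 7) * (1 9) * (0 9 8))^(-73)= (0 1 8 9 4)(6 7)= ((0 9 1 4 8)(6 7))^(-73)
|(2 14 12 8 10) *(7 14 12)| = |(2 12 8 10)(7 14)| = 4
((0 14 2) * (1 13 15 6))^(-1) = ((0 14 2)(1 13 15 6))^(-1) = (0 2 14)(1 6 15 13)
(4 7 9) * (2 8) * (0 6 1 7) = [6, 7, 8, 3, 0, 5, 1, 9, 2, 4] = (0 6 1 7 9 4)(2 8)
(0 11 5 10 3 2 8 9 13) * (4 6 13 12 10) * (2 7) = [11, 1, 8, 7, 6, 4, 13, 2, 9, 12, 3, 5, 10, 0] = (0 11 5 4 6 13)(2 8 9 12 10 3 7)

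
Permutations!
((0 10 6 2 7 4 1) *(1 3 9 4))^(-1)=((0 10 6 2 7 1)(3 9 4))^(-1)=(0 1 7 2 6 10)(3 4 9)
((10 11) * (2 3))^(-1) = ((2 3)(10 11))^(-1) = (2 3)(10 11)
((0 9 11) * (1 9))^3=((0 1 9 11))^3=(0 11 9 1)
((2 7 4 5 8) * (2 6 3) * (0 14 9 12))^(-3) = ((0 14 9 12)(2 7 4 5 8 6 3))^(-3) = (0 14 9 12)(2 8 7 6 4 3 5)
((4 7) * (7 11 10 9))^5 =((4 11 10 9 7))^5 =(11)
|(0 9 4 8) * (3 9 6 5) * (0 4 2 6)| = |(2 6 5 3 9)(4 8)| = 10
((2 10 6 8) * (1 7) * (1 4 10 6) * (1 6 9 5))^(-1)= (1 5 9 2 8 6 10 4 7)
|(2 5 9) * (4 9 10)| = 5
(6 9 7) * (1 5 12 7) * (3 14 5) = (1 3 14 5 12 7 6 9) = [0, 3, 2, 14, 4, 12, 9, 6, 8, 1, 10, 11, 7, 13, 5]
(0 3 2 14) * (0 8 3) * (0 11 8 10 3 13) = (0 11 8 13)(2 14 10 3) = [11, 1, 14, 2, 4, 5, 6, 7, 13, 9, 3, 8, 12, 0, 10]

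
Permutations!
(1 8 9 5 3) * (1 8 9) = (1 9 5 3 8) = [0, 9, 2, 8, 4, 3, 6, 7, 1, 5]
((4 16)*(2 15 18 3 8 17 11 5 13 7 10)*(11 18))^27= (2 10 7 13 5 11 15)(3 18 17 8)(4 16)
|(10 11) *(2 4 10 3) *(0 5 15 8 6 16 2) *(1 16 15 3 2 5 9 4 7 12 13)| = 39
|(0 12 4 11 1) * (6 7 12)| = 7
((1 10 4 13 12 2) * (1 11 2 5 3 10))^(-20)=((2 11)(3 10 4 13 12 5))^(-20)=(3 12 4)(5 13 10)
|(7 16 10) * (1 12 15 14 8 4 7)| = 9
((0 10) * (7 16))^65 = (0 10)(7 16)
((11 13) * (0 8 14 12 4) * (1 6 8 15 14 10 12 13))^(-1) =(0 4 12 10 8 6 1 11 13 14 15) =((0 15 14 13 11 1 6 8 10 12 4))^(-1)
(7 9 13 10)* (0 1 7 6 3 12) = [1, 7, 2, 12, 4, 5, 3, 9, 8, 13, 6, 11, 0, 10] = (0 1 7 9 13 10 6 3 12)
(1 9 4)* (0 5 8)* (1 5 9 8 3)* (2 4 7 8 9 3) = [3, 9, 4, 1, 5, 2, 6, 8, 0, 7] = (0 3 1 9 7 8)(2 4 5)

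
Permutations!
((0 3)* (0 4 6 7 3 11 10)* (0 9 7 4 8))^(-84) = (11)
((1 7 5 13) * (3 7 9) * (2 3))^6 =((1 9 2 3 7 5 13))^6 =(1 13 5 7 3 2 9)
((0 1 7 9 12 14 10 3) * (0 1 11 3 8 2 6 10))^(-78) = ((0 11 3 1 7 9 12 14)(2 6 10 8))^(-78) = (0 3 7 12)(1 9 14 11)(2 10)(6 8)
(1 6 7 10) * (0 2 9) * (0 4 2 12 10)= (0 12 10 1 6 7)(2 9 4)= [12, 6, 9, 3, 2, 5, 7, 0, 8, 4, 1, 11, 10]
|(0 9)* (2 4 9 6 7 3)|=|(0 6 7 3 2 4 9)|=7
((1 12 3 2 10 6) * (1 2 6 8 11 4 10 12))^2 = (2 3)(4 8)(6 12)(10 11)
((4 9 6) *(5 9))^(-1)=((4 5 9 6))^(-1)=(4 6 9 5)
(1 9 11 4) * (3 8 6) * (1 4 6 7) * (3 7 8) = [0, 9, 2, 3, 4, 5, 7, 1, 8, 11, 10, 6] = (1 9 11 6 7)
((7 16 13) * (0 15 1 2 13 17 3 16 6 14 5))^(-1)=((0 15 1 2 13 7 6 14 5)(3 16 17))^(-1)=(0 5 14 6 7 13 2 1 15)(3 17 16)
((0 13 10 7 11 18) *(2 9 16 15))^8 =(0 10 11)(7 18 13) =((0 13 10 7 11 18)(2 9 16 15))^8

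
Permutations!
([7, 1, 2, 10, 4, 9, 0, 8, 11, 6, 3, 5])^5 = (0 9 11 7 6 5 8)(3 10)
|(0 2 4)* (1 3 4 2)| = |(0 1 3 4)| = 4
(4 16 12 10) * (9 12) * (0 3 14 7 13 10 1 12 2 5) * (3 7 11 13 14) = (0 7 14 11 13 10 4 16 9 2 5)(1 12) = [7, 12, 5, 3, 16, 0, 6, 14, 8, 2, 4, 13, 1, 10, 11, 15, 9]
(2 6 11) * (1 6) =(1 6 11 2) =[0, 6, 1, 3, 4, 5, 11, 7, 8, 9, 10, 2]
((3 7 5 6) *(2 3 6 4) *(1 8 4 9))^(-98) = (1 5 3 4)(2 8 9 7)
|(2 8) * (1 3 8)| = 4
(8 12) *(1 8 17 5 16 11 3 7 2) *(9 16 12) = (1 8 9 16 11 3 7 2)(5 12 17) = [0, 8, 1, 7, 4, 12, 6, 2, 9, 16, 10, 3, 17, 13, 14, 15, 11, 5]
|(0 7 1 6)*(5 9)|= |(0 7 1 6)(5 9)|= 4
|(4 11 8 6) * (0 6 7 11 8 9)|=7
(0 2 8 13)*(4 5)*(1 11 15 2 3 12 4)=[3, 11, 8, 12, 5, 1, 6, 7, 13, 9, 10, 15, 4, 0, 14, 2]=(0 3 12 4 5 1 11 15 2 8 13)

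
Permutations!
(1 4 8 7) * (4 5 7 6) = (1 5 7)(4 8 6) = [0, 5, 2, 3, 8, 7, 4, 1, 6]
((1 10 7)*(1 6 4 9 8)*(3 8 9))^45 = (1 6 8 7 3 10 4)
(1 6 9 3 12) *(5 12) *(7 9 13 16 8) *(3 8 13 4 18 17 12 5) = (1 6 4 18 17 12)(7 9 8)(13 16) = [0, 6, 2, 3, 18, 5, 4, 9, 7, 8, 10, 11, 1, 16, 14, 15, 13, 12, 17]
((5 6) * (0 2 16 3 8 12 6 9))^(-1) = ((0 2 16 3 8 12 6 5 9))^(-1) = (0 9 5 6 12 8 3 16 2)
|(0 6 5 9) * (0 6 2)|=|(0 2)(5 9 6)|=6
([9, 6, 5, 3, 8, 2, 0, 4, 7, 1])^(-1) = (0 6 1 9)(2 5)(4 7 8)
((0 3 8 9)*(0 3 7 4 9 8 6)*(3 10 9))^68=(10)(0 3 7 6 4)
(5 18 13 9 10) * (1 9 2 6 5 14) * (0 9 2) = (0 9 10 14 1 2 6 5 18 13) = [9, 2, 6, 3, 4, 18, 5, 7, 8, 10, 14, 11, 12, 0, 1, 15, 16, 17, 13]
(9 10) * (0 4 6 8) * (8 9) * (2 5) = (0 4 6 9 10 8)(2 5) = [4, 1, 5, 3, 6, 2, 9, 7, 0, 10, 8]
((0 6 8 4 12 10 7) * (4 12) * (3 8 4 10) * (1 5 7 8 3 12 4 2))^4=((12)(0 6 2 1 5 7)(4 10 8))^4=(12)(0 5 2)(1 6 7)(4 10 8)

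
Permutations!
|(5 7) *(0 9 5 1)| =5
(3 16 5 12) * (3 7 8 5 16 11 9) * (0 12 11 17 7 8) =(0 12 8 5 11 9 3 17 7) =[12, 1, 2, 17, 4, 11, 6, 0, 5, 3, 10, 9, 8, 13, 14, 15, 16, 7]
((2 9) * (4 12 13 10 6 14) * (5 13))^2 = ((2 9)(4 12 5 13 10 6 14))^2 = (4 5 10 14 12 13 6)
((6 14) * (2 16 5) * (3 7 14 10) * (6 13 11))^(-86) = ((2 16 5)(3 7 14 13 11 6 10))^(-86) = (2 16 5)(3 6 13 7 10 11 14)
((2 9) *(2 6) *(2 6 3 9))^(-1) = (3 9)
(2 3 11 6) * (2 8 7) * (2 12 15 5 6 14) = [0, 1, 3, 11, 4, 6, 8, 12, 7, 9, 10, 14, 15, 13, 2, 5] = (2 3 11 14)(5 6 8 7 12 15)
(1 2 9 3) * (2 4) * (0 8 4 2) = (0 8 4)(1 2 9 3) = [8, 2, 9, 1, 0, 5, 6, 7, 4, 3]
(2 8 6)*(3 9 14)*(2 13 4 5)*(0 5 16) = (0 5 2 8 6 13 4 16)(3 9 14) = [5, 1, 8, 9, 16, 2, 13, 7, 6, 14, 10, 11, 12, 4, 3, 15, 0]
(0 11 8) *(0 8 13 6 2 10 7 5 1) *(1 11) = (0 1)(2 10 7 5 11 13 6) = [1, 0, 10, 3, 4, 11, 2, 5, 8, 9, 7, 13, 12, 6]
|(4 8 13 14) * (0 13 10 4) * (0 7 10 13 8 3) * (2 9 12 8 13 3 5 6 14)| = |(0 13 2 9 12 8 3)(4 5 6 14 7 10)| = 42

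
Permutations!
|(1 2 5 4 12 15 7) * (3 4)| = |(1 2 5 3 4 12 15 7)| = 8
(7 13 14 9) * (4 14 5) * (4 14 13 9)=[0, 1, 2, 3, 13, 14, 6, 9, 8, 7, 10, 11, 12, 5, 4]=(4 13 5 14)(7 9)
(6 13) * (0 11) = (0 11)(6 13) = [11, 1, 2, 3, 4, 5, 13, 7, 8, 9, 10, 0, 12, 6]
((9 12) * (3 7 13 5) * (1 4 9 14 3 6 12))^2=(1 9 4)(3 13 6 14 7 5 12)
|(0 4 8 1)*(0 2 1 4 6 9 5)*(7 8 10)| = 4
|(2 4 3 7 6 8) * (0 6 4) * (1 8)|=|(0 6 1 8 2)(3 7 4)|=15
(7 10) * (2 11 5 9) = (2 11 5 9)(7 10) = [0, 1, 11, 3, 4, 9, 6, 10, 8, 2, 7, 5]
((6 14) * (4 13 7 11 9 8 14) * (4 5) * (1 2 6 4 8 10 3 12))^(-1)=(1 12 3 10 9 11 7 13 4 14 8 5 6 2)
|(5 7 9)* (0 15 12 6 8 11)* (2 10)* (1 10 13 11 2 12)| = 30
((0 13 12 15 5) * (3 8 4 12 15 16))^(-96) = (3 16 12 4 8) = ((0 13 15 5)(3 8 4 12 16))^(-96)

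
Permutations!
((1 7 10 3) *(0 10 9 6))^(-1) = (0 6 9 7 1 3 10)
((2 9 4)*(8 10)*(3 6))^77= ((2 9 4)(3 6)(8 10))^77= (2 4 9)(3 6)(8 10)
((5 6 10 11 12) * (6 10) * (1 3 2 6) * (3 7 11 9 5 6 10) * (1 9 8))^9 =(1 10 3 9 12 7 8 2 5 6 11)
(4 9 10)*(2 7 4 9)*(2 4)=(2 7)(9 10)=[0, 1, 7, 3, 4, 5, 6, 2, 8, 10, 9]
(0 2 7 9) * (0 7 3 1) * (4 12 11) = (0 2 3 1)(4 12 11)(7 9) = [2, 0, 3, 1, 12, 5, 6, 9, 8, 7, 10, 4, 11]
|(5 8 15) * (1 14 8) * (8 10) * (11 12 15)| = 8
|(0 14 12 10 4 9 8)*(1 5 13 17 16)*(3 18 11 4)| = 10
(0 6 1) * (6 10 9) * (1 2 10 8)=[8, 0, 10, 3, 4, 5, 2, 7, 1, 6, 9]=(0 8 1)(2 10 9 6)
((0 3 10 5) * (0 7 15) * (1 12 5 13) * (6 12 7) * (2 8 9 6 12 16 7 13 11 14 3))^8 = (16)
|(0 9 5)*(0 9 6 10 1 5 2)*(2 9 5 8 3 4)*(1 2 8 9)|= 12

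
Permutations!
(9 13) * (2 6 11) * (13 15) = [0, 1, 6, 3, 4, 5, 11, 7, 8, 15, 10, 2, 12, 9, 14, 13] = (2 6 11)(9 15 13)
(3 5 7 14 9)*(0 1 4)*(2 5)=(0 1 4)(2 5 7 14 9 3)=[1, 4, 5, 2, 0, 7, 6, 14, 8, 3, 10, 11, 12, 13, 9]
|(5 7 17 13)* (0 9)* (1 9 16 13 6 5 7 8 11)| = 11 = |(0 16 13 7 17 6 5 8 11 1 9)|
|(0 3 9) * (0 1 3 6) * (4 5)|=|(0 6)(1 3 9)(4 5)|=6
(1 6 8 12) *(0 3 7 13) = (0 3 7 13)(1 6 8 12) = [3, 6, 2, 7, 4, 5, 8, 13, 12, 9, 10, 11, 1, 0]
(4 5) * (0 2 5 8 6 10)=(0 2 5 4 8 6 10)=[2, 1, 5, 3, 8, 4, 10, 7, 6, 9, 0]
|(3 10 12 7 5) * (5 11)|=6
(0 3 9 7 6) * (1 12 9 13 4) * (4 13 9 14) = [3, 12, 2, 9, 1, 5, 0, 6, 8, 7, 10, 11, 14, 13, 4] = (0 3 9 7 6)(1 12 14 4)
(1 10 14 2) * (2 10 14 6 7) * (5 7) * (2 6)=(1 14 10 2)(5 7 6)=[0, 14, 1, 3, 4, 7, 5, 6, 8, 9, 2, 11, 12, 13, 10]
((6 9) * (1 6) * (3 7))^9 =(9)(3 7)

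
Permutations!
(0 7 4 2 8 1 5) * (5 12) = (0 7 4 2 8 1 12 5) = [7, 12, 8, 3, 2, 0, 6, 4, 1, 9, 10, 11, 5]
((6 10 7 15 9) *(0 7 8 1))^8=((0 7 15 9 6 10 8 1))^8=(15)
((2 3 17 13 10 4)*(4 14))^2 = ((2 3 17 13 10 14 4))^2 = (2 17 10 4 3 13 14)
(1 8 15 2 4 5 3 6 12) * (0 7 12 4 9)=[7, 8, 9, 6, 5, 3, 4, 12, 15, 0, 10, 11, 1, 13, 14, 2]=(0 7 12 1 8 15 2 9)(3 6 4 5)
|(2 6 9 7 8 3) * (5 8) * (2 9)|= 10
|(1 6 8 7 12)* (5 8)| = 6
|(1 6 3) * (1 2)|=|(1 6 3 2)|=4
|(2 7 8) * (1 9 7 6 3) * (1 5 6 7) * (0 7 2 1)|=15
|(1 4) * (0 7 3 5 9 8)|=6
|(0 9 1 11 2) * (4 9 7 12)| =|(0 7 12 4 9 1 11 2)| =8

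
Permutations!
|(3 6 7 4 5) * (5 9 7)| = |(3 6 5)(4 9 7)| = 3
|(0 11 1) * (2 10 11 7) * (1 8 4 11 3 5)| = |(0 7 2 10 3 5 1)(4 11 8)| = 21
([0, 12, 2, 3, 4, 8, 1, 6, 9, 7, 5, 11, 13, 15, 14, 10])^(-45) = [0, 5, 2, 3, 4, 1, 10, 15, 12, 13, 6, 11, 8, 9, 14, 7]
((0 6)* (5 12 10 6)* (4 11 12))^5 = (0 10 11 5 6 12 4)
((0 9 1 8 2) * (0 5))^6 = ((0 9 1 8 2 5))^6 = (9)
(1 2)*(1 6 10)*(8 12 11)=(1 2 6 10)(8 12 11)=[0, 2, 6, 3, 4, 5, 10, 7, 12, 9, 1, 8, 11]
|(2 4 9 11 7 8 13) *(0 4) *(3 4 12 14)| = 11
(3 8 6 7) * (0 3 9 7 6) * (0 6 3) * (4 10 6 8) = (3 4 10 6)(7 9) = [0, 1, 2, 4, 10, 5, 3, 9, 8, 7, 6]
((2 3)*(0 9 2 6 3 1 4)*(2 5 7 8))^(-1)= ((0 9 5 7 8 2 1 4)(3 6))^(-1)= (0 4 1 2 8 7 5 9)(3 6)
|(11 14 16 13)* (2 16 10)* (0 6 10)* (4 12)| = 8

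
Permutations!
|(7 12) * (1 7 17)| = 4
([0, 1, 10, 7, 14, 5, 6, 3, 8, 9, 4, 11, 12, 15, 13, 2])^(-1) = [0, 1, 15, 7, 10, 5, 6, 3, 8, 9, 2, 11, 12, 14, 4, 13]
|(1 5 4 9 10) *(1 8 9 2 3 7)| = |(1 5 4 2 3 7)(8 9 10)| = 6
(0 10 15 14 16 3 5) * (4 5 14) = (0 10 15 4 5)(3 14 16) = [10, 1, 2, 14, 5, 0, 6, 7, 8, 9, 15, 11, 12, 13, 16, 4, 3]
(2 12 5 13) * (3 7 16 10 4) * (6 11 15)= (2 12 5 13)(3 7 16 10 4)(6 11 15)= [0, 1, 12, 7, 3, 13, 11, 16, 8, 9, 4, 15, 5, 2, 14, 6, 10]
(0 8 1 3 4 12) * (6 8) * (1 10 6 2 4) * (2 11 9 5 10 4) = (0 11 9 5 10 6 8 4 12)(1 3) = [11, 3, 2, 1, 12, 10, 8, 7, 4, 5, 6, 9, 0]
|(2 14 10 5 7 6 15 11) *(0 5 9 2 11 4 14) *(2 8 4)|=30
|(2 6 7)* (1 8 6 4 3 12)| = 8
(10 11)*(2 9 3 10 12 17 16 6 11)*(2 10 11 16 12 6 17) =[0, 1, 9, 11, 4, 5, 16, 7, 8, 3, 10, 6, 2, 13, 14, 15, 17, 12] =(2 9 3 11 6 16 17 12)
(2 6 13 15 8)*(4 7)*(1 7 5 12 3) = (1 7 4 5 12 3)(2 6 13 15 8) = [0, 7, 6, 1, 5, 12, 13, 4, 2, 9, 10, 11, 3, 15, 14, 8]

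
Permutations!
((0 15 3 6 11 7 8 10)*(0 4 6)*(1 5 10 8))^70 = ((0 15 3)(1 5 10 4 6 11 7))^70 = (0 15 3)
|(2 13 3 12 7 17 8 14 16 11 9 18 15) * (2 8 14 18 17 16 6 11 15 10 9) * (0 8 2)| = 63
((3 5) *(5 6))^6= (6)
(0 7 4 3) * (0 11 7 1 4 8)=[1, 4, 2, 11, 3, 5, 6, 8, 0, 9, 10, 7]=(0 1 4 3 11 7 8)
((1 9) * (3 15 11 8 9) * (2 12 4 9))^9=((1 3 15 11 8 2 12 4 9))^9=(15)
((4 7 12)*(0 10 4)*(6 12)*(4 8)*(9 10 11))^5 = ((0 11 9 10 8 4 7 6 12))^5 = (0 4 11 7 9 6 10 12 8)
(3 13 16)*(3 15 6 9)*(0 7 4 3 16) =(0 7 4 3 13)(6 9 16 15) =[7, 1, 2, 13, 3, 5, 9, 4, 8, 16, 10, 11, 12, 0, 14, 6, 15]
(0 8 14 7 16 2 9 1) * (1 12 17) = (0 8 14 7 16 2 9 12 17 1) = [8, 0, 9, 3, 4, 5, 6, 16, 14, 12, 10, 11, 17, 13, 7, 15, 2, 1]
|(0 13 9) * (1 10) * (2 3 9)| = |(0 13 2 3 9)(1 10)| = 10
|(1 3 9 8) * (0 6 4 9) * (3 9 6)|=|(0 3)(1 9 8)(4 6)|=6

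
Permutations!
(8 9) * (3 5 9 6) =(3 5 9 8 6) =[0, 1, 2, 5, 4, 9, 3, 7, 6, 8]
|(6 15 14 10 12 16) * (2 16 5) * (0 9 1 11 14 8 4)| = 14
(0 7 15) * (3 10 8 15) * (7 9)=(0 9 7 3 10 8 15)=[9, 1, 2, 10, 4, 5, 6, 3, 15, 7, 8, 11, 12, 13, 14, 0]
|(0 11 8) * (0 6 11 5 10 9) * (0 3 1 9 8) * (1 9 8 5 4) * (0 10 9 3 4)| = |(1 8 6 11 10 5 9 4)| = 8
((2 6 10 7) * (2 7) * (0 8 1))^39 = (10) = ((0 8 1)(2 6 10))^39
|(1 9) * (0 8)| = |(0 8)(1 9)| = 2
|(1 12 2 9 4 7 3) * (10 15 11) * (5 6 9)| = 9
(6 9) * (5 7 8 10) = (5 7 8 10)(6 9) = [0, 1, 2, 3, 4, 7, 9, 8, 10, 6, 5]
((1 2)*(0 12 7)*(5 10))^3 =((0 12 7)(1 2)(5 10))^3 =(12)(1 2)(5 10)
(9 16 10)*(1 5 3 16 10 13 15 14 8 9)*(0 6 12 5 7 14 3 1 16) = (0 6 12 5 1 7 14 8 9 10 16 13 15 3) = [6, 7, 2, 0, 4, 1, 12, 14, 9, 10, 16, 11, 5, 15, 8, 3, 13]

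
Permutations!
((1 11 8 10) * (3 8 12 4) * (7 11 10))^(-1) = (1 10)(3 4 12 11 7 8)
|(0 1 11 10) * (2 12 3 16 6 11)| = 9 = |(0 1 2 12 3 16 6 11 10)|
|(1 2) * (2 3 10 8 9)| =|(1 3 10 8 9 2)| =6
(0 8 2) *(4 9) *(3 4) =[8, 1, 0, 4, 9, 5, 6, 7, 2, 3] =(0 8 2)(3 4 9)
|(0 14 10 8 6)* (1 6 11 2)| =8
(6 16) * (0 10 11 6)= (0 10 11 6 16)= [10, 1, 2, 3, 4, 5, 16, 7, 8, 9, 11, 6, 12, 13, 14, 15, 0]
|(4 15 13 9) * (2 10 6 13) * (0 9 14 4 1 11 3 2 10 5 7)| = |(0 9 1 11 3 2 5 7)(4 15 10 6 13 14)| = 24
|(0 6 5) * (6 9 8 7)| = |(0 9 8 7 6 5)| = 6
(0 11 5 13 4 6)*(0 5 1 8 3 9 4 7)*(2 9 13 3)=(0 11 1 8 2 9 4 6 5 3 13 7)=[11, 8, 9, 13, 6, 3, 5, 0, 2, 4, 10, 1, 12, 7]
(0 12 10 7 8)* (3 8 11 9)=[12, 1, 2, 8, 4, 5, 6, 11, 0, 3, 7, 9, 10]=(0 12 10 7 11 9 3 8)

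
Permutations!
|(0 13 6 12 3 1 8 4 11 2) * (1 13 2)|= 4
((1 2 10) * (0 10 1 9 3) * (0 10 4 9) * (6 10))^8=(0 9 6)(3 10 4)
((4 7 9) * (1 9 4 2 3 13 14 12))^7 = (14)(4 7)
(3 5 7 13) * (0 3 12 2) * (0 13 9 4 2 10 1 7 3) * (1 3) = (1 7 9 4 2 13 12 10 3 5) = [0, 7, 13, 5, 2, 1, 6, 9, 8, 4, 3, 11, 10, 12]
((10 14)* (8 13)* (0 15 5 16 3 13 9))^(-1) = ((0 15 5 16 3 13 8 9)(10 14))^(-1) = (0 9 8 13 3 16 5 15)(10 14)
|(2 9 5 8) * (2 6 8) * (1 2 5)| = 6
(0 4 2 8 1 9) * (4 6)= [6, 9, 8, 3, 2, 5, 4, 7, 1, 0]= (0 6 4 2 8 1 9)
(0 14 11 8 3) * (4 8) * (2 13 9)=(0 14 11 4 8 3)(2 13 9)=[14, 1, 13, 0, 8, 5, 6, 7, 3, 2, 10, 4, 12, 9, 11]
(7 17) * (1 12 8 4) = (1 12 8 4)(7 17) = [0, 12, 2, 3, 1, 5, 6, 17, 4, 9, 10, 11, 8, 13, 14, 15, 16, 7]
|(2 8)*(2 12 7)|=|(2 8 12 7)|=4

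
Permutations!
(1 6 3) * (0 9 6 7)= (0 9 6 3 1 7)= [9, 7, 2, 1, 4, 5, 3, 0, 8, 6]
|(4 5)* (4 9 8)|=|(4 5 9 8)|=4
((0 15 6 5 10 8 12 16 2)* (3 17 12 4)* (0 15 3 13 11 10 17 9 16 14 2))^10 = (0 9)(2 5 14 6 12 15 17)(3 16)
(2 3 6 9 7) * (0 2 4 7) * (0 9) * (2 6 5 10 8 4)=(0 6)(2 3 5 10 8 4 7)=[6, 1, 3, 5, 7, 10, 0, 2, 4, 9, 8]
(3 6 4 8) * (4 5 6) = [0, 1, 2, 4, 8, 6, 5, 7, 3] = (3 4 8)(5 6)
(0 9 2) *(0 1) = (0 9 2 1) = [9, 0, 1, 3, 4, 5, 6, 7, 8, 2]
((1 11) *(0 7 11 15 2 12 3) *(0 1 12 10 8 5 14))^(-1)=(0 14 5 8 10 2 15 1 3 12 11 7)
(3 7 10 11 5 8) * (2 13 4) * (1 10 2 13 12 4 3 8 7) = [0, 10, 12, 1, 13, 7, 6, 2, 8, 9, 11, 5, 4, 3] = (1 10 11 5 7 2 12 4 13 3)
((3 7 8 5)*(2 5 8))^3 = (8)(2 7 3 5)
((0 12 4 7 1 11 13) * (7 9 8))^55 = ((0 12 4 9 8 7 1 11 13))^55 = (0 12 4 9 8 7 1 11 13)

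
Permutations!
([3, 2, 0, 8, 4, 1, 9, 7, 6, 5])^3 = [6, 3, 8, 9, 4, 0, 1, 7, 5, 2]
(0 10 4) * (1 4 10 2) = (10)(0 2 1 4) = [2, 4, 1, 3, 0, 5, 6, 7, 8, 9, 10]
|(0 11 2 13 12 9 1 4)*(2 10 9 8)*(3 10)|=|(0 11 3 10 9 1 4)(2 13 12 8)|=28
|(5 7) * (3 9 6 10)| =4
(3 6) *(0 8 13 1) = [8, 0, 2, 6, 4, 5, 3, 7, 13, 9, 10, 11, 12, 1] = (0 8 13 1)(3 6)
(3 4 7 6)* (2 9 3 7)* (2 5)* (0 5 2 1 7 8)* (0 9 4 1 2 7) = (0 5 2 4 7 6 8 9 3 1) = [5, 0, 4, 1, 7, 2, 8, 6, 9, 3]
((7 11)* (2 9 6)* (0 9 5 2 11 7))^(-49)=(0 11 6 9)(2 5)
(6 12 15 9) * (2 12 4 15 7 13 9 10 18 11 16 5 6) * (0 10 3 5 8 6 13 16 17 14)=(0 10 18 11 17 14)(2 12 7 16 8 6 4 15 3 5 13 9)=[10, 1, 12, 5, 15, 13, 4, 16, 6, 2, 18, 17, 7, 9, 0, 3, 8, 14, 11]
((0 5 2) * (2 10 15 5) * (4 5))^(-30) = ((0 2)(4 5 10 15))^(-30) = (4 10)(5 15)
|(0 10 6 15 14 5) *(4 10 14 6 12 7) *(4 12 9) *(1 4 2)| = 30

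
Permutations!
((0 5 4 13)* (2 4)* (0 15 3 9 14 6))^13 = (0 4 3 6 2 15 14 5 13 9)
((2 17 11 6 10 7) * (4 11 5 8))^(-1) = ((2 17 5 8 4 11 6 10 7))^(-1) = (2 7 10 6 11 4 8 5 17)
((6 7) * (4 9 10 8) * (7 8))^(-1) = (4 8 6 7 10 9)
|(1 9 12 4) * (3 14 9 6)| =|(1 6 3 14 9 12 4)| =7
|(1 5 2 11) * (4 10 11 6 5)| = 12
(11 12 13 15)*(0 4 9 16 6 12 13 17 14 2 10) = (0 4 9 16 6 12 17 14 2 10)(11 13 15) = [4, 1, 10, 3, 9, 5, 12, 7, 8, 16, 0, 13, 17, 15, 2, 11, 6, 14]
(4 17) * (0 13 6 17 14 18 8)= (0 13 6 17 4 14 18 8)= [13, 1, 2, 3, 14, 5, 17, 7, 0, 9, 10, 11, 12, 6, 18, 15, 16, 4, 8]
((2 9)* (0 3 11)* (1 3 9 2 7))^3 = (0 1)(3 9)(7 11)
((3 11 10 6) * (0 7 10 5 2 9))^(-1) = (0 9 2 5 11 3 6 10 7)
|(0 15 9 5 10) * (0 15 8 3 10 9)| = 10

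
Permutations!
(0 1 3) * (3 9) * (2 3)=(0 1 9 2 3)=[1, 9, 3, 0, 4, 5, 6, 7, 8, 2]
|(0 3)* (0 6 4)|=|(0 3 6 4)|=4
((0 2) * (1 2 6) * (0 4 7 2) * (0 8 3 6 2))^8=((0 2 4 7)(1 8 3 6))^8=(8)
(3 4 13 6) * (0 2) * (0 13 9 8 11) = (0 2 13 6 3 4 9 8 11) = [2, 1, 13, 4, 9, 5, 3, 7, 11, 8, 10, 0, 12, 6]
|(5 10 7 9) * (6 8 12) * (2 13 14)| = 12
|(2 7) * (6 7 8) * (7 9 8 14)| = |(2 14 7)(6 9 8)| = 3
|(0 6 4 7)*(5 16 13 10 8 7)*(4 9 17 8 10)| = 12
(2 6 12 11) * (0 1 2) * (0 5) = (0 1 2 6 12 11 5) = [1, 2, 6, 3, 4, 0, 12, 7, 8, 9, 10, 5, 11]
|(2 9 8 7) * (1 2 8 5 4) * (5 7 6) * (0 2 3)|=|(0 2 9 7 8 6 5 4 1 3)|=10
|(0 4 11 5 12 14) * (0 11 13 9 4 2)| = 12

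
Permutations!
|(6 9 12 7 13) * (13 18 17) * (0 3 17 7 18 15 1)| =|(0 3 17 13 6 9 12 18 7 15 1)| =11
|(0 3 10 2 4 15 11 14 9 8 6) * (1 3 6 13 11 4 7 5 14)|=|(0 6)(1 3 10 2 7 5 14 9 8 13 11)(4 15)|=22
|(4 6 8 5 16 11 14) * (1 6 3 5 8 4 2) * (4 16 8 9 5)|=6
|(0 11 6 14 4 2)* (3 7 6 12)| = 9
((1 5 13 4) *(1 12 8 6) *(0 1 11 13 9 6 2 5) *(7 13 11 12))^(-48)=((0 1)(2 5 9 6 12 8)(4 7 13))^(-48)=(13)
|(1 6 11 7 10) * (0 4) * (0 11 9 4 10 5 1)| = 14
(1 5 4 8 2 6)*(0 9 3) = (0 9 3)(1 5 4 8 2 6) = [9, 5, 6, 0, 8, 4, 1, 7, 2, 3]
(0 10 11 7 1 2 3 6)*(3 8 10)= [3, 2, 8, 6, 4, 5, 0, 1, 10, 9, 11, 7]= (0 3 6)(1 2 8 10 11 7)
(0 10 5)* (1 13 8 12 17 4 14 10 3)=[3, 13, 2, 1, 14, 0, 6, 7, 12, 9, 5, 11, 17, 8, 10, 15, 16, 4]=(0 3 1 13 8 12 17 4 14 10 5)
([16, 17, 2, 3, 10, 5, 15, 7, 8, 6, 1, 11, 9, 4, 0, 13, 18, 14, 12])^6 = [15, 12, 2, 3, 16, 5, 17, 7, 8, 1, 18, 11, 10, 0, 6, 14, 13, 9, 4]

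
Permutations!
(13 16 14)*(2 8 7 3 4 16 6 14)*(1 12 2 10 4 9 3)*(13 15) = (1 12 2 8 7)(3 9)(4 16 10)(6 14 15 13) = [0, 12, 8, 9, 16, 5, 14, 1, 7, 3, 4, 11, 2, 6, 15, 13, 10]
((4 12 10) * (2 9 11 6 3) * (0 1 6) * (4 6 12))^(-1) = (0 11 9 2 3 6 10 12 1) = ((0 1 12 10 6 3 2 9 11))^(-1)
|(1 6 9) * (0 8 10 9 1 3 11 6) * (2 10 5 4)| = 11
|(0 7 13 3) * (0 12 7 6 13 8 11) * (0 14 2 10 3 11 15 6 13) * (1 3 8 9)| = 45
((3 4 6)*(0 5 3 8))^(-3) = (0 4)(3 8)(5 6)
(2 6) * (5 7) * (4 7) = (2 6)(4 7 5) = [0, 1, 6, 3, 7, 4, 2, 5]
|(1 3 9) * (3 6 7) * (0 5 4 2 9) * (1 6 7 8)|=10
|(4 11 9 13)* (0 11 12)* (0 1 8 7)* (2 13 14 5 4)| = 10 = |(0 11 9 14 5 4 12 1 8 7)(2 13)|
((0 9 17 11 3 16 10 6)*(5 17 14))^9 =(0 6 10 16 3 11 17 5 14 9)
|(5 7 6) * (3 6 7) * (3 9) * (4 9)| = 5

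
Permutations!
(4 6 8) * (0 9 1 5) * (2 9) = (0 2 9 1 5)(4 6 8) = [2, 5, 9, 3, 6, 0, 8, 7, 4, 1]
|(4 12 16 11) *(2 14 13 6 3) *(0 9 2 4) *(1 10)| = |(0 9 2 14 13 6 3 4 12 16 11)(1 10)| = 22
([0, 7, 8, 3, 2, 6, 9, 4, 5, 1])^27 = (1 2 6 7 8 9 4 5)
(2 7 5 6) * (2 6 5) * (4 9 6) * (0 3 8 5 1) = [3, 0, 7, 8, 9, 1, 4, 2, 5, 6] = (0 3 8 5 1)(2 7)(4 9 6)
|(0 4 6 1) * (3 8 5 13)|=|(0 4 6 1)(3 8 5 13)|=4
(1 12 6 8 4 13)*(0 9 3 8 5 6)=(0 9 3 8 4 13 1 12)(5 6)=[9, 12, 2, 8, 13, 6, 5, 7, 4, 3, 10, 11, 0, 1]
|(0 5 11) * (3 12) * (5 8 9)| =|(0 8 9 5 11)(3 12)| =10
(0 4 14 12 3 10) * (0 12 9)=(0 4 14 9)(3 10 12)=[4, 1, 2, 10, 14, 5, 6, 7, 8, 0, 12, 11, 3, 13, 9]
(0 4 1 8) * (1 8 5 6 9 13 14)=(0 4 8)(1 5 6 9 13 14)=[4, 5, 2, 3, 8, 6, 9, 7, 0, 13, 10, 11, 12, 14, 1]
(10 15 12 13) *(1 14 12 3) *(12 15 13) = [0, 14, 2, 1, 4, 5, 6, 7, 8, 9, 13, 11, 12, 10, 15, 3] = (1 14 15 3)(10 13)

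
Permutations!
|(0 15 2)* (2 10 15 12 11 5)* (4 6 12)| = 14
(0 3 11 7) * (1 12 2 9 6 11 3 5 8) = (0 5 8 1 12 2 9 6 11 7) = [5, 12, 9, 3, 4, 8, 11, 0, 1, 6, 10, 7, 2]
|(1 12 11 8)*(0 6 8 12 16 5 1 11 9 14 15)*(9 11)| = |(0 6 8 9 14 15)(1 16 5)(11 12)| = 6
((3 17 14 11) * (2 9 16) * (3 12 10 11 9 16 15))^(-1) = ((2 16)(3 17 14 9 15)(10 11 12))^(-1) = (2 16)(3 15 9 14 17)(10 12 11)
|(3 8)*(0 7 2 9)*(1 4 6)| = |(0 7 2 9)(1 4 6)(3 8)| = 12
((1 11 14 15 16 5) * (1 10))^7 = (16)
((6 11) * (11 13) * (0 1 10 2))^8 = ((0 1 10 2)(6 13 11))^8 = (6 11 13)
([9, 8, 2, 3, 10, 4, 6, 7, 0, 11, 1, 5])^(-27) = [10, 5, 2, 3, 9, 0, 6, 7, 4, 1, 11, 8]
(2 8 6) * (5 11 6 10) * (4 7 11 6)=(2 8 10 5 6)(4 7 11)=[0, 1, 8, 3, 7, 6, 2, 11, 10, 9, 5, 4]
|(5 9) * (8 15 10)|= 6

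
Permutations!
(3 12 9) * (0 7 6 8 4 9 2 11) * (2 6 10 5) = (0 7 10 5 2 11)(3 12 6 8 4 9) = [7, 1, 11, 12, 9, 2, 8, 10, 4, 3, 5, 0, 6]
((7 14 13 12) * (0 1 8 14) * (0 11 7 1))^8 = ((1 8 14 13 12)(7 11))^8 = (1 13 8 12 14)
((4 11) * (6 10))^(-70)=((4 11)(6 10))^(-70)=(11)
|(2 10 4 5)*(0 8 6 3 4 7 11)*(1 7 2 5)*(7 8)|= 30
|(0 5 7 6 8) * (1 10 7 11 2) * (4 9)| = |(0 5 11 2 1 10 7 6 8)(4 9)| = 18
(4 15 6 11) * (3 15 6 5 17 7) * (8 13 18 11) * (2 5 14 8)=(2 5 17 7 3 15 14 8 13 18 11 4 6)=[0, 1, 5, 15, 6, 17, 2, 3, 13, 9, 10, 4, 12, 18, 8, 14, 16, 7, 11]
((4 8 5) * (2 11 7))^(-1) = (2 7 11)(4 5 8)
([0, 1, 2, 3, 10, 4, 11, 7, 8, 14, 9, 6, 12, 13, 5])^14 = (4 5 14 9 10)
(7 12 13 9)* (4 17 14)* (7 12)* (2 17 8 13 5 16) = (2 17 14 4 8 13 9 12 5 16) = [0, 1, 17, 3, 8, 16, 6, 7, 13, 12, 10, 11, 5, 9, 4, 15, 2, 14]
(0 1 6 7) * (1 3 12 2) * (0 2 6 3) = [0, 3, 1, 12, 4, 5, 7, 2, 8, 9, 10, 11, 6] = (1 3 12 6 7 2)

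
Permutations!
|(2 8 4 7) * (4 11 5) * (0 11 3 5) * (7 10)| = 14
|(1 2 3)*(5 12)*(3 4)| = |(1 2 4 3)(5 12)| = 4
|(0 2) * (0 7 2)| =|(2 7)| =2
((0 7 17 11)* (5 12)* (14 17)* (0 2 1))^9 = (0 14 11 1 7 17 2)(5 12)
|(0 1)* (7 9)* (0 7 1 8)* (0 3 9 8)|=5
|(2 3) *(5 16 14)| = |(2 3)(5 16 14)| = 6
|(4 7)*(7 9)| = |(4 9 7)| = 3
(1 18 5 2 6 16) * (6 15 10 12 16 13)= (1 18 5 2 15 10 12 16)(6 13)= [0, 18, 15, 3, 4, 2, 13, 7, 8, 9, 12, 11, 16, 6, 14, 10, 1, 17, 5]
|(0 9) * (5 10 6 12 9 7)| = 7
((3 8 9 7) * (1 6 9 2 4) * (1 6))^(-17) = (2 7 4 3 6 8 9)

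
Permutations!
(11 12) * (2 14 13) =[0, 1, 14, 3, 4, 5, 6, 7, 8, 9, 10, 12, 11, 2, 13] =(2 14 13)(11 12)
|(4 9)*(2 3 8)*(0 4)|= |(0 4 9)(2 3 8)|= 3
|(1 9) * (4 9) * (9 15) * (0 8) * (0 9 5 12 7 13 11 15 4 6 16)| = |(0 8 9 1 6 16)(5 12 7 13 11 15)| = 6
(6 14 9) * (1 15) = (1 15)(6 14 9) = [0, 15, 2, 3, 4, 5, 14, 7, 8, 6, 10, 11, 12, 13, 9, 1]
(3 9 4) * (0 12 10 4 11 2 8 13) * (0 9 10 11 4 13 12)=(2 8 12 11)(3 10 13 9 4)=[0, 1, 8, 10, 3, 5, 6, 7, 12, 4, 13, 2, 11, 9]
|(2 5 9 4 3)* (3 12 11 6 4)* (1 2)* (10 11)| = |(1 2 5 9 3)(4 12 10 11 6)| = 5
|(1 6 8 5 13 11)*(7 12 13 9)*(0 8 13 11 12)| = 5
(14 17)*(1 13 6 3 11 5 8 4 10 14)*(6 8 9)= (1 13 8 4 10 14 17)(3 11 5 9 6)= [0, 13, 2, 11, 10, 9, 3, 7, 4, 6, 14, 5, 12, 8, 17, 15, 16, 1]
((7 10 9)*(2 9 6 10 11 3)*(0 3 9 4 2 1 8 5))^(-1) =(0 5 8 1 3)(2 4)(6 10)(7 9 11)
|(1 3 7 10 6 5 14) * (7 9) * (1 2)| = 9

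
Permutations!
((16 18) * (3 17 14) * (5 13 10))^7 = ((3 17 14)(5 13 10)(16 18))^7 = (3 17 14)(5 13 10)(16 18)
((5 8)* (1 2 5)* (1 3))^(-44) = (1 2 5 8 3)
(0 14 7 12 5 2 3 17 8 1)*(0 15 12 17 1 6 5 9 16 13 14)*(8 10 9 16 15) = (1 8 6 5 2 3)(7 17 10 9 15 12 16 13 14) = [0, 8, 3, 1, 4, 2, 5, 17, 6, 15, 9, 11, 16, 14, 7, 12, 13, 10]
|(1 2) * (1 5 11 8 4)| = 6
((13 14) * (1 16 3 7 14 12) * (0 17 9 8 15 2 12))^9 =(0 3 2 17 7 12 9 14 1 8 13 16 15)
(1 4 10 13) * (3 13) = (1 4 10 3 13) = [0, 4, 2, 13, 10, 5, 6, 7, 8, 9, 3, 11, 12, 1]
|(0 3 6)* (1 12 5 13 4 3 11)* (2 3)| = |(0 11 1 12 5 13 4 2 3 6)| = 10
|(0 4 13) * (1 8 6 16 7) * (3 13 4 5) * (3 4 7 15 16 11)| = |(0 5 4 7 1 8 6 11 3 13)(15 16)| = 10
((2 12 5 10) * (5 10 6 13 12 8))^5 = ((2 8 5 6 13 12 10))^5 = (2 12 6 8 10 13 5)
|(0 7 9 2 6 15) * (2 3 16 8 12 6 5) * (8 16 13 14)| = |(16)(0 7 9 3 13 14 8 12 6 15)(2 5)| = 10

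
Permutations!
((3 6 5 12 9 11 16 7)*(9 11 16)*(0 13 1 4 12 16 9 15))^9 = (0 1 12 15 13 4 11)(3 7 16 5 6) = ((0 13 1 4 12 11 15)(3 6 5 16 7))^9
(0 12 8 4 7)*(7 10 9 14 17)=(0 12 8 4 10 9 14 17 7)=[12, 1, 2, 3, 10, 5, 6, 0, 4, 14, 9, 11, 8, 13, 17, 15, 16, 7]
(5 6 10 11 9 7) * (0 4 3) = (0 4 3)(5 6 10 11 9 7) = [4, 1, 2, 0, 3, 6, 10, 5, 8, 7, 11, 9]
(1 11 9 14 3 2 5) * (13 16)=[0, 11, 5, 2, 4, 1, 6, 7, 8, 14, 10, 9, 12, 16, 3, 15, 13]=(1 11 9 14 3 2 5)(13 16)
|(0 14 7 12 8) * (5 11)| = 10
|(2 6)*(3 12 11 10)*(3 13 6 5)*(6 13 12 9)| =|(13)(2 5 3 9 6)(10 12 11)| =15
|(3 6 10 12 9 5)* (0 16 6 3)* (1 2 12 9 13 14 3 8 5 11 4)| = |(0 16 6 10 9 11 4 1 2 12 13 14 3 8 5)| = 15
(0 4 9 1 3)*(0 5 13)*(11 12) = [4, 3, 2, 5, 9, 13, 6, 7, 8, 1, 10, 12, 11, 0] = (0 4 9 1 3 5 13)(11 12)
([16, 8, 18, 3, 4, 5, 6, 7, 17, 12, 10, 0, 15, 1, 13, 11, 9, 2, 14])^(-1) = [11, 13, 17, 3, 4, 5, 6, 7, 1, 16, 10, 15, 9, 14, 18, 12, 0, 8, 2]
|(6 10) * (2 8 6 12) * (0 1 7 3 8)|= 9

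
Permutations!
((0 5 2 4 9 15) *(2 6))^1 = ((0 5 6 2 4 9 15))^1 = (0 5 6 2 4 9 15)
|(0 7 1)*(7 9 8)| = 5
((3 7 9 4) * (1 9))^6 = (1 9 4 3 7)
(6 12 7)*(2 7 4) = [0, 1, 7, 3, 2, 5, 12, 6, 8, 9, 10, 11, 4] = (2 7 6 12 4)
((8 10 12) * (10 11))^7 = (8 12 10 11)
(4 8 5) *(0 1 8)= [1, 8, 2, 3, 0, 4, 6, 7, 5]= (0 1 8 5 4)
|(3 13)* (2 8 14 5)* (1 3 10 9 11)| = |(1 3 13 10 9 11)(2 8 14 5)| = 12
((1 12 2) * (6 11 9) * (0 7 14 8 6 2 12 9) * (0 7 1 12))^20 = (14)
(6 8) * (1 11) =(1 11)(6 8) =[0, 11, 2, 3, 4, 5, 8, 7, 6, 9, 10, 1]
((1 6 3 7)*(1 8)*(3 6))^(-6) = ((1 3 7 8))^(-6) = (1 7)(3 8)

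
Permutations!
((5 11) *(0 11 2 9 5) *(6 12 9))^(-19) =(0 11)(2 6 12 9 5)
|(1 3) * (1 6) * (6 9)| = |(1 3 9 6)| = 4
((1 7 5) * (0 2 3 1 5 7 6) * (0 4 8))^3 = ((0 2 3 1 6 4 8))^3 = (0 1 8 3 4 2 6)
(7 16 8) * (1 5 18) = (1 5 18)(7 16 8) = [0, 5, 2, 3, 4, 18, 6, 16, 7, 9, 10, 11, 12, 13, 14, 15, 8, 17, 1]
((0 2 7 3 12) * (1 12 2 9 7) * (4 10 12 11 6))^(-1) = ((0 9 7 3 2 1 11 6 4 10 12))^(-1) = (0 12 10 4 6 11 1 2 3 7 9)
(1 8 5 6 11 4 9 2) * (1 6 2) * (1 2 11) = [0, 8, 6, 3, 9, 11, 1, 7, 5, 2, 10, 4] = (1 8 5 11 4 9 2 6)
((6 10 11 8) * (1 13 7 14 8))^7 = (1 11 10 6 8 14 7 13)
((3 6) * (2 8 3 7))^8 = ((2 8 3 6 7))^8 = (2 6 8 7 3)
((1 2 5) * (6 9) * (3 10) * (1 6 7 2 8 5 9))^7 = (1 6 5 8)(2 9 7)(3 10)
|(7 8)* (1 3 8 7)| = 3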